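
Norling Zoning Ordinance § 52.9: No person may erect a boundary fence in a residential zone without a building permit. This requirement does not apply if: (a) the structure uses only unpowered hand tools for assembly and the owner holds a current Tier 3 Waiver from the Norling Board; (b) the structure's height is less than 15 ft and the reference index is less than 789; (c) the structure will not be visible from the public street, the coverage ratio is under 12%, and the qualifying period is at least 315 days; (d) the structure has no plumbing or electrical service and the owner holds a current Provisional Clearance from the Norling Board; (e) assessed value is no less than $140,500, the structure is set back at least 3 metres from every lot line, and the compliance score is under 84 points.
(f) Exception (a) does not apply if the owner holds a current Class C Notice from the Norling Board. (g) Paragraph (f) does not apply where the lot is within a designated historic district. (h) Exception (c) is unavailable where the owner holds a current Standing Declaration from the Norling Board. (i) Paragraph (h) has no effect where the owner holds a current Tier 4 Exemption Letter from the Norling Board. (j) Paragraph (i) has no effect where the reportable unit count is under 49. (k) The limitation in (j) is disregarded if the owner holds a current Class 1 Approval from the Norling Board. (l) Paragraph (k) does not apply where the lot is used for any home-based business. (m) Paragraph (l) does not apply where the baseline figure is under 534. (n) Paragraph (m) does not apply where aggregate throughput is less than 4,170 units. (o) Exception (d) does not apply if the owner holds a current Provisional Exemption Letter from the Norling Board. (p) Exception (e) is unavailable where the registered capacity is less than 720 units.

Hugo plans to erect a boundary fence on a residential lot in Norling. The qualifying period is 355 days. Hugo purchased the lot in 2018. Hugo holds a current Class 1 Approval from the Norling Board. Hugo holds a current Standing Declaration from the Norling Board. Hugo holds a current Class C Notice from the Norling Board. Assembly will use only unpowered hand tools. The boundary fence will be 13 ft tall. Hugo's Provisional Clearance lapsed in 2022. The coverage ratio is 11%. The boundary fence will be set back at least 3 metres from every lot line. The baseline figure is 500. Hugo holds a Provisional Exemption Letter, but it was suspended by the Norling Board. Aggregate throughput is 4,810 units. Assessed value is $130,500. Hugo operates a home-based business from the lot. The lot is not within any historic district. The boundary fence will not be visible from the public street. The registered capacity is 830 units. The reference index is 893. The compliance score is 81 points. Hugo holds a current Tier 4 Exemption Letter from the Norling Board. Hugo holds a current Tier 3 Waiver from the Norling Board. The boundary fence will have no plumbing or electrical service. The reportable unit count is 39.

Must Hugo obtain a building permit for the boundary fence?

No — exception (c) applies; Hugo does not need a building permit.

Exception (a): assembly uses only hand tools; a current Tier 3 Waiver is held — every condition holds. But: (f) operates against (a): a current Class C Notice is held. (g) is inapplicable (the lot is not in a historic district), so (f) stands. So (a) is unavailable.
Exception (b) does not apply: the reference index is 893, not less than 789.
Exception (c): the structure will not be visible from the street; the coverage ratio is 11%, under the 12% limit; the qualifying period is 355 days, meeting the 315 days threshold — every condition holds. Applying paragraphs (h)–(n): (h) is engaged (a current Standing Declaration is held), but yields to (i): (i) operates against (h): a current Tier 4 Exemption Letter is held. (j) is triggered (the reportable unit count is 39, under the 49 limit), but yields to (k): (k) operates against (j): a current Class 1 Approval is held. (l) would limit (k) — a home-based business operates on the lot — but (m) sets (l) aside: (m) operates — the baseline figure is 500, under the 534 limit. (n) is inapplicable (aggregate throughput is 4,810 units, not less than 4,170 units), so (m) stands. (c) remains available.
Exception (d) requires that the owner holds a current Provisional Clearance from the Norling Board; but the Provisional Clearance is not current, so (d) is unavailable.
Exception (e) fails — assessed value is $130,500, short of $140,500.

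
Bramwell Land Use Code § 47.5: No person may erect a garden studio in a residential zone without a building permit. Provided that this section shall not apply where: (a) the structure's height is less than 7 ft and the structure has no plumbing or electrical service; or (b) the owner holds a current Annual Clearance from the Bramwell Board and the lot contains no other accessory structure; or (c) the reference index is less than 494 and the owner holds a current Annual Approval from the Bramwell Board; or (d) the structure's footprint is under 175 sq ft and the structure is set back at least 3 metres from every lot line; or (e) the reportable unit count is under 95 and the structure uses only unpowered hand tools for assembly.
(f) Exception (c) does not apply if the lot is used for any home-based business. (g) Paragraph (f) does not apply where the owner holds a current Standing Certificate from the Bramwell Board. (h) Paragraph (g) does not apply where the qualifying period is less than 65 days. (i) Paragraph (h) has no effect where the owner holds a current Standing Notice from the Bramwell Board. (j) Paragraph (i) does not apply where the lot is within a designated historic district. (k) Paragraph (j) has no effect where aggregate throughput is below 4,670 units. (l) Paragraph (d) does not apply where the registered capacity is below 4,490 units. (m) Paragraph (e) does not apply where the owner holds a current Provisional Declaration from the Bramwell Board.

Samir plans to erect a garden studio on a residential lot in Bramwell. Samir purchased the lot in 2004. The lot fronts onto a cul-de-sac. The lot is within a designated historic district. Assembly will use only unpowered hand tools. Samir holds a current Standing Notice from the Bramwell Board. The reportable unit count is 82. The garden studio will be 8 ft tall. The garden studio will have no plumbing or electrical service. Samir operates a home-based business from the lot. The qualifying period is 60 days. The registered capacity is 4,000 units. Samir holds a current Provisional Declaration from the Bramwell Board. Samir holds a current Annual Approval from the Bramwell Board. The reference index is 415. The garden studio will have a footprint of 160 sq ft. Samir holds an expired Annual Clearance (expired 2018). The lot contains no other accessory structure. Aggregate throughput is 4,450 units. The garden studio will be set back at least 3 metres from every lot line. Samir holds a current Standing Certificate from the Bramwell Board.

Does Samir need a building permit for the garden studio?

No — exception (c) applies; Samir does not need a building permit.

Exception (a) fails — the structure's height is 8 ft, not less than 7 ft.
Exception (b) does not apply: the Annual Clearance is not current.
Exception (c)'s conditions are all satisfied: the reference index is 415, less than the 494 limit; a current Annual Approval is held. Under paragraphs (f)–(k): (f) applies (a home-based business operates on the lot), but is itself disapplied by (g): (g) operates — a current Standing Certificate is held. (h) is engaged (the qualifying period is 60 days, less than the 65 days limit), but yields to (i): (i) is triggered — a current Standing Notice is held. (j) would limit (i) — the lot is in a historic district — but (k) sets (j) aside: (k) operates against (j): aggregate throughput is 4,450 units, below the 4,670 units limit. Exception (c) stands.
All of (d)'s requirements are met (the structure's footprint is 160 sq ft, under the 175 sq ft limit; the setback is at least 3 m on every side). Turning to paragraph (l): (l) operates — the registered capacity is 4,000 units, below the 4,490 units limit. (d) is therefore removed.
Exception (e)'s conditions are all satisfied: the reportable unit count is 82, under the 95 limit; assembly uses only hand tools. However, paragraph (m) must be considered: (m) is triggered — a current Provisional Declaration is held. So (e) is unavailable.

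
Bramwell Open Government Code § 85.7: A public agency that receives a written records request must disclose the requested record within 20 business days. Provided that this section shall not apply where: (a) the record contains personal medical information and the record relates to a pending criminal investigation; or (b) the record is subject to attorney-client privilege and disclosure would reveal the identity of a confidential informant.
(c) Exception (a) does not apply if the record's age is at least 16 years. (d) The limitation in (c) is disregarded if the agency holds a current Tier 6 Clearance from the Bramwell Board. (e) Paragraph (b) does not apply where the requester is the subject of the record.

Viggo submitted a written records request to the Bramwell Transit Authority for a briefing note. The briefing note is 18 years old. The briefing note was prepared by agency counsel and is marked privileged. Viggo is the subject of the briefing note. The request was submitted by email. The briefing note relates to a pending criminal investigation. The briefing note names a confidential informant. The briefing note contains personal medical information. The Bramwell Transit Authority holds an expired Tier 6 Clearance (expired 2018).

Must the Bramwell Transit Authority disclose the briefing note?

Exception (a) is satisfied on its face — the briefing note contains personal medical information; the briefing note relates to a pending investigation. But: (c) operates — the record's age is 18 years, meeting the 16 years threshold. (d), which would lift (c), is inapplicable — there is no Tier 6 Clearance in force. (a) is therefore removed.
Exception (b) is satisfied on its face — the briefing note is privileged; the briefing note names a confidential informant. But: (e) operates — Viggo is the subject of the briefing note. Exception (b) does not apply.
No exception is made out. the Bramwell Transit Authority falls within the general rule.

Yes — the Bramwell Transit Authority must disclose the briefing note.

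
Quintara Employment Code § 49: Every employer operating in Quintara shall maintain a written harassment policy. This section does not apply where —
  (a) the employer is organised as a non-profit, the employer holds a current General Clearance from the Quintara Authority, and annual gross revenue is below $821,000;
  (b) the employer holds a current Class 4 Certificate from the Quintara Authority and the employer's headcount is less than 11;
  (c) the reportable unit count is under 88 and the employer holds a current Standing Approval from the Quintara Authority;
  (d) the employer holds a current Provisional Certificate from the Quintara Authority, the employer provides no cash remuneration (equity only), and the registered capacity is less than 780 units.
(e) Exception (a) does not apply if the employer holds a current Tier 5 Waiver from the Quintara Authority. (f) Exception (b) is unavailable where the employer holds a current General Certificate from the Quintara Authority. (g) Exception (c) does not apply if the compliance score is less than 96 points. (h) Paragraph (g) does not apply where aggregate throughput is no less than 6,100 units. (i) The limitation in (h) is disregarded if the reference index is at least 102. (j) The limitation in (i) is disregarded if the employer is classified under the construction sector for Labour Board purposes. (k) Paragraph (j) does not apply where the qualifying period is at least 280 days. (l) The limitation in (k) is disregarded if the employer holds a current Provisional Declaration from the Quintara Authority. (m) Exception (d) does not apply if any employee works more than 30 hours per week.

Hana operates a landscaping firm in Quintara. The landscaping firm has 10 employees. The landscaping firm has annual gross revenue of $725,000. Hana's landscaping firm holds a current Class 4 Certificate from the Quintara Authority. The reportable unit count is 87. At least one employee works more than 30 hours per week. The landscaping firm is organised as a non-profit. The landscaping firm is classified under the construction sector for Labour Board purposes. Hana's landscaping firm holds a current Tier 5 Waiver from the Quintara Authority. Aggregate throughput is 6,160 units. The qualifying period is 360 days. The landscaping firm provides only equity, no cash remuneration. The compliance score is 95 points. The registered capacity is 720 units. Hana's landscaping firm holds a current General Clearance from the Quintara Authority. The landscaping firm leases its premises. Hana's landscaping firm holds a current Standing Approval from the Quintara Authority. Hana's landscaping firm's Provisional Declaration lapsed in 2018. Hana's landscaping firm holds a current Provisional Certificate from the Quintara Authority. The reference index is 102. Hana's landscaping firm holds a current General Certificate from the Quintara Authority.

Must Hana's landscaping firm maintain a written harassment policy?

Exception (a)'s conditions are all satisfied: the employer is a non-profit; a current General Clearance is held; annual gross revenue is $725,000, below the $821,000 limit. But: (e) applies — a current Tier 5 Waiver is held. So (a) is unavailable.
Exception (b): a current Class 4 Certificate is held; the employer's headcount is 10, less than the 11 limit — every condition holds. However, paragraph (f) must be considered: (f) operates — a current General Certificate is held. Exception (b) does not apply.
Exception (c) is satisfied on its face — the reportable unit count is 87, under the 88 limit; a current Standing Approval is held. Turning to paragraphs (g)–(l): (g) operates against (c): the compliance score is 95 points, less than the 96 points limit. (h) is triggered (aggregate throughput is 6,160 units, meeting the 6,100 units threshold), but yields to (i): (i) operates — the reference index is 102, meeting the 102 threshold. (j) would limit (i) — the landscaping firm is classified under the construction sector — but (k) sets (j) aside: (k) operates against (j): the qualifying period is 360 days, meeting the 280 days threshold. (l) is not engaged (no current Provisional Declaration is held), so (k) stands. (c) is therefore removed.
Exception (d): a current Provisional Certificate is held; remuneration is equity-only; the registered capacity is 720 units, less than the 780 units limit — every condition holds. But: (m) operates against (d): at least one employee exceeds 30 hours/week. So (d) is unavailable.
Every exception is unavailable, so the rule governs.

Yes — Hana's landscaping firm must maintain a written harassment policy.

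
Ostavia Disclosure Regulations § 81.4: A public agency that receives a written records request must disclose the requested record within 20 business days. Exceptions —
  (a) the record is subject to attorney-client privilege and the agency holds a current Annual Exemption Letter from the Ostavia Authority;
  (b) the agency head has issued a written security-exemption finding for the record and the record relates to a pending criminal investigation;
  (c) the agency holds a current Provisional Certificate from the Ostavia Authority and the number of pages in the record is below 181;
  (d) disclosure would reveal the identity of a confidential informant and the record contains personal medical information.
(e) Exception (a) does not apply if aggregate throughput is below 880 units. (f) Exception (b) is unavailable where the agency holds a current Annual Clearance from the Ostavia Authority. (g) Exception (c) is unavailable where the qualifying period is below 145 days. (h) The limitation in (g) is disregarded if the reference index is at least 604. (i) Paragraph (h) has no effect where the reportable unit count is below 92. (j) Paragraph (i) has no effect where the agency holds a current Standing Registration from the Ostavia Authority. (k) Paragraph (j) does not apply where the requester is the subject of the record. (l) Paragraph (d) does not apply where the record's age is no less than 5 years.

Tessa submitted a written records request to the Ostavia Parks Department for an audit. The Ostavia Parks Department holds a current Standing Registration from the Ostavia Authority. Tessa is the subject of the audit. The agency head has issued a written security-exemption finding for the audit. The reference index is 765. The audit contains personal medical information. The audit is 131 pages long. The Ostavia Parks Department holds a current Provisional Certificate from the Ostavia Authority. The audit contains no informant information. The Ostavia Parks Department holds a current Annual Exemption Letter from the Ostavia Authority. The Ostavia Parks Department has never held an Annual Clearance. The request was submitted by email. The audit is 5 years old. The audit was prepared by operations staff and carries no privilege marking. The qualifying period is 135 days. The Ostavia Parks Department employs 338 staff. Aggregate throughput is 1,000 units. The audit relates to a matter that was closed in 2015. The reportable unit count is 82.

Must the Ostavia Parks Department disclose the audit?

Yes — the Ostavia Parks Department must disclose the audit.

Exception (a) fails — the audit carries no privilege marking.
Exception (b) fails — the audit relates to a closed matter.
Exception (c) is satisfied on its face — a current Provisional Certificate is held; the number of pages in the record is 131, below the 181 limit. Turning to paragraphs (g)–(k): (g) operates against (c): the qualifying period is 135 days, below the 145 days limit. (h) operates (the reference index is 765, meeting the 604 threshold), but is itself disapplied by (i): (i) operates — the reportable unit count is 82, below the 92 limit. (j) would limit (i) — a current Standing Registration is held — but (k) sets (j) aside: (k) operates against (j): Tessa is the subject of the audit. (c) is therefore removed.
Exception (d) fails — the audit contains no informant information.
No exception applies. The general rule governs.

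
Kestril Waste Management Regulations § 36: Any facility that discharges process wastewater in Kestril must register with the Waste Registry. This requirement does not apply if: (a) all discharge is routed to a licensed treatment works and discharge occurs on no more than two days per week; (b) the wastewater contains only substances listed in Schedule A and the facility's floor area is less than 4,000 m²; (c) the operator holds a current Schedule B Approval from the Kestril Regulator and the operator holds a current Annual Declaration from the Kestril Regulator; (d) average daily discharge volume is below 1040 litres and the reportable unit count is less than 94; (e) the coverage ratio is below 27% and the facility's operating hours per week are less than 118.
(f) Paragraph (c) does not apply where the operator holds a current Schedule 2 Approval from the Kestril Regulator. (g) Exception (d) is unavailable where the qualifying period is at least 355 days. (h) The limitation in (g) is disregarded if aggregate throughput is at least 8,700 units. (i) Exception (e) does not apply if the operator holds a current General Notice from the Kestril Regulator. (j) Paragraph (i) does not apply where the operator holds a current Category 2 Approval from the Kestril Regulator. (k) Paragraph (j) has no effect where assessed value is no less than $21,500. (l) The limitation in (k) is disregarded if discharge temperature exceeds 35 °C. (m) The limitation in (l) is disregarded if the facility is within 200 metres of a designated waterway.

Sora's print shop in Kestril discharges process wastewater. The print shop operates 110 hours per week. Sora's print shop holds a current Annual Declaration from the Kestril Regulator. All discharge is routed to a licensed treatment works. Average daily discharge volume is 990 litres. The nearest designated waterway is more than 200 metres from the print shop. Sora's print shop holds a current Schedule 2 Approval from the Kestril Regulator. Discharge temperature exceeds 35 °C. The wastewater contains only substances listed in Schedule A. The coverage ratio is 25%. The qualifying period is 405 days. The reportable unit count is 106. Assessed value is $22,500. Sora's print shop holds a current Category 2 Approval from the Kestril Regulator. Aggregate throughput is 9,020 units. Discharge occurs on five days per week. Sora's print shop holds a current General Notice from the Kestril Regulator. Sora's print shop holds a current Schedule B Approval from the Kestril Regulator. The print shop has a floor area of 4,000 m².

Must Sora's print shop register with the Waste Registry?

No — exception (e) applies; Sora's print shop is not required to register with the Waste Registry.

Exception (a) fails — discharge occurs on five days per week.
Exception (b) does not apply: the facility's floor area is 4,000 m², not less than 4,000 m².
Exception (c)'s conditions are all satisfied: a current Schedule B Approval is held; a current Annual Declaration is held. Turning to paragraph (f): (f) is engaged — a current Schedule 2 Approval is held. Exception (c) does not apply.
Exception (d) requires that the reportable unit count is less than 94; but the reportable unit count is 106, not less than 94, so (d) is unavailable.
All of (e)'s requirements are met (the coverage ratio is 25%, below the 27% limit; the facility's operating hours per week are 110, less than the 118 limit). As to paragraphs (i)–(m): (i) operates (a current General Notice is held), but is overridden by (j): (j) is triggered — a current Category 2 Approval is held. (k) is triggered (assessed value is $22,500, meeting the $21,500 threshold), but is set aside by (l): (l) operates against (k): discharge temperature exceeds 35 °C. (m), which would lift (l), is inapplicable — the print shop is more than 200 m from any designated waterway. Exception (e) stands.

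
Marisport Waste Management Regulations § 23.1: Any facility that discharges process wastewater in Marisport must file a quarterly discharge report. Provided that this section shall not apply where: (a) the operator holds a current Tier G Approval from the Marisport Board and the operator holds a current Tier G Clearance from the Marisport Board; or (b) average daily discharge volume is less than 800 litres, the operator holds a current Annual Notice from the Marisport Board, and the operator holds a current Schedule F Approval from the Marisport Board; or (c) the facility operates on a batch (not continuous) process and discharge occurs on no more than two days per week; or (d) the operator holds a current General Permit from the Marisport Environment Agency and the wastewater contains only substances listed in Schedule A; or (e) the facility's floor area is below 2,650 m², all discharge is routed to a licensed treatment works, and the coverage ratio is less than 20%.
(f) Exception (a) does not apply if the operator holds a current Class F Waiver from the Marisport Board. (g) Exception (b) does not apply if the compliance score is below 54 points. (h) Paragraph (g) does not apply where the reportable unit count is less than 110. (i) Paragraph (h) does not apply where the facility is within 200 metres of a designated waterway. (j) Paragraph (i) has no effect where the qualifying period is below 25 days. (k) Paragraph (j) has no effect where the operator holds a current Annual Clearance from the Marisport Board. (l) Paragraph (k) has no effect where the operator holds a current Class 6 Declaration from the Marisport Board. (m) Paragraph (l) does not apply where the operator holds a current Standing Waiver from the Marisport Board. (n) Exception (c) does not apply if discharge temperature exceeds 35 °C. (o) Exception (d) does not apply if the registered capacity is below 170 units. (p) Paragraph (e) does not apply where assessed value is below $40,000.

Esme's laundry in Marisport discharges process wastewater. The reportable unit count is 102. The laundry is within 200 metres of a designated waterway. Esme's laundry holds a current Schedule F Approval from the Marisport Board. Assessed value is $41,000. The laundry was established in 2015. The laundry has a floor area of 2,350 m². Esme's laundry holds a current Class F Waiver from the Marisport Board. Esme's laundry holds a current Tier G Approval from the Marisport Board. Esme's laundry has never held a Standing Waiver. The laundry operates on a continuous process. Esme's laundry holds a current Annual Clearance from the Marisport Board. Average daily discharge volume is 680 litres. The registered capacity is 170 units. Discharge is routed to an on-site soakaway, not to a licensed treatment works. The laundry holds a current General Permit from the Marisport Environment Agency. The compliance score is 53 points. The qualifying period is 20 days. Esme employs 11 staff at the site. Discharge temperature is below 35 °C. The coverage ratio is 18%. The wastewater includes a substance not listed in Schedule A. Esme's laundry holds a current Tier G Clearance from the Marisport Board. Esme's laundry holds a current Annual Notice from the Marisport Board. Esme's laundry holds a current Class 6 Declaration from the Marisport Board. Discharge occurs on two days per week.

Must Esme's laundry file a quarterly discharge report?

Exception (a): a current Tier G Approval is held; a current Tier G Clearance is held — every condition holds. But applying paragraph (f): (f) operates against (a): a current Class F Waiver is held. So (a) is unavailable.
All of (b)'s requirements are met (average daily discharge volume is 680 litres, less than the 800 litres limit; a current Annual Notice is held; a current Schedule F Approval is held). As to paragraphs (g)–(m): (g) would limit (b) — the compliance score is 53 points, below the 54 points limit — but (h) sets (g) aside: (h) is triggered — the reportable unit count is 102, less than the 110 limit. (i) operates (the laundry is within 200 m of a designated waterway), but is displaced by (j): (j) applies — the qualifying period is 20 days, below the 25 days limit. (k) operates (a current Annual Clearance is held), but is displaced by (l): (l) operates against (k): a current Class 6 Declaration is held. (m), which would lift (l), is inapplicable — the Standing Waiver is not current. Exception (b) stands.
Exception (c) does not apply: the facility operates on a continuous process.
Exception (d) fails — the wastewater includes a non-Schedule-A substance.
Exception (e) fails — discharge is not routed to a licensed treatment works.

No — exception (b) applies; Esme's laundry is not required to file a quarterly discharge report.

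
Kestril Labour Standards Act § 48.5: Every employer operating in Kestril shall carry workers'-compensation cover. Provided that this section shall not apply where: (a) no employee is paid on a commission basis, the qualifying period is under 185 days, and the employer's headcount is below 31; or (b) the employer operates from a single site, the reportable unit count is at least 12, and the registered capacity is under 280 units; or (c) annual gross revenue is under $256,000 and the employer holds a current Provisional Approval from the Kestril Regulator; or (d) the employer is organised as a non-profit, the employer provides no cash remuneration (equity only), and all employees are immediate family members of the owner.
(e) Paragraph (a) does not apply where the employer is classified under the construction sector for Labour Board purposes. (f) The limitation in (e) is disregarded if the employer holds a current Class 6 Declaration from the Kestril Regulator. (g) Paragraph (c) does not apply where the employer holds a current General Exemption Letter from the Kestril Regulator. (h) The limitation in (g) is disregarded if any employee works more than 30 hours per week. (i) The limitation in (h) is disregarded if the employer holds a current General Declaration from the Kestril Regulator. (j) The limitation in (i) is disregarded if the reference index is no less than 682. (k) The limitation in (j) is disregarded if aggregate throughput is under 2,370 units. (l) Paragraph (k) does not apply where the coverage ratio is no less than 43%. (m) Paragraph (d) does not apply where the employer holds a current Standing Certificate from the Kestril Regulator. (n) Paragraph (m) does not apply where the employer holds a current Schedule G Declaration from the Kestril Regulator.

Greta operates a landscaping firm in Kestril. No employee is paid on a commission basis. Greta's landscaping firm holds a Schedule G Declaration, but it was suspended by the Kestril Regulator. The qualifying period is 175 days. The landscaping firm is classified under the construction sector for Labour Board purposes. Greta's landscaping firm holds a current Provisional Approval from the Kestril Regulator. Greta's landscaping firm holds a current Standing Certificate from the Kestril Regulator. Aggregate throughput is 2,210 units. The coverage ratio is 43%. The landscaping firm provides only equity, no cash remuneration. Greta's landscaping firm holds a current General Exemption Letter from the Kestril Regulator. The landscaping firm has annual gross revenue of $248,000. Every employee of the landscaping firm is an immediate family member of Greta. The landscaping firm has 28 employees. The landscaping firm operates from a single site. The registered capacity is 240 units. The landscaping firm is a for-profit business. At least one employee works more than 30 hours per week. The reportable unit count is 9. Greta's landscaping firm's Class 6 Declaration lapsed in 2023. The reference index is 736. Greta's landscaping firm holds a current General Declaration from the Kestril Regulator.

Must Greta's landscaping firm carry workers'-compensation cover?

No — exception (c) applies; Greta's landscaping firm is not required to carry workers'-compensation cover.

Exception (a): no employee is paid on commission; the qualifying period is 175 days, under the 185 days limit; the employer's headcount is 28, below the 31 limit — every condition holds. Turning to paragraphs (e)–(f): (e) is triggered — the landscaping firm is classified under the construction sector. (f) is inapplicable (there is no Class 6 Declaration in force), so (e) stands. Exception (a) does not apply.
Exception (b) does not apply: the reportable unit count is 9, short of 12.
Exception (c)'s conditions are all satisfied: annual gross revenue is $248,000, under the $256,000 limit; a current Provisional Approval is held. Under paragraphs (g)–(l): (g) would limit (c) — a current General Exemption Letter is held — but (h) sets (g) aside: (h) operates against (g): at least one employee exceeds 30 hours/week. (i) is triggered (a current General Declaration is held), but is displaced by (j): (j) operates — the reference index is 736, meeting the 682 threshold. (k) applies (aggregate throughput is 2,210 units, under the 2,370 units limit), but is overridden by (l): (l) is triggered — the coverage ratio is 43%, meeting the 43% threshold. So (c) applies.
Exception (d) requires that the employer is organised as a non-profit; but the employer is for-profit, so (d) is unavailable.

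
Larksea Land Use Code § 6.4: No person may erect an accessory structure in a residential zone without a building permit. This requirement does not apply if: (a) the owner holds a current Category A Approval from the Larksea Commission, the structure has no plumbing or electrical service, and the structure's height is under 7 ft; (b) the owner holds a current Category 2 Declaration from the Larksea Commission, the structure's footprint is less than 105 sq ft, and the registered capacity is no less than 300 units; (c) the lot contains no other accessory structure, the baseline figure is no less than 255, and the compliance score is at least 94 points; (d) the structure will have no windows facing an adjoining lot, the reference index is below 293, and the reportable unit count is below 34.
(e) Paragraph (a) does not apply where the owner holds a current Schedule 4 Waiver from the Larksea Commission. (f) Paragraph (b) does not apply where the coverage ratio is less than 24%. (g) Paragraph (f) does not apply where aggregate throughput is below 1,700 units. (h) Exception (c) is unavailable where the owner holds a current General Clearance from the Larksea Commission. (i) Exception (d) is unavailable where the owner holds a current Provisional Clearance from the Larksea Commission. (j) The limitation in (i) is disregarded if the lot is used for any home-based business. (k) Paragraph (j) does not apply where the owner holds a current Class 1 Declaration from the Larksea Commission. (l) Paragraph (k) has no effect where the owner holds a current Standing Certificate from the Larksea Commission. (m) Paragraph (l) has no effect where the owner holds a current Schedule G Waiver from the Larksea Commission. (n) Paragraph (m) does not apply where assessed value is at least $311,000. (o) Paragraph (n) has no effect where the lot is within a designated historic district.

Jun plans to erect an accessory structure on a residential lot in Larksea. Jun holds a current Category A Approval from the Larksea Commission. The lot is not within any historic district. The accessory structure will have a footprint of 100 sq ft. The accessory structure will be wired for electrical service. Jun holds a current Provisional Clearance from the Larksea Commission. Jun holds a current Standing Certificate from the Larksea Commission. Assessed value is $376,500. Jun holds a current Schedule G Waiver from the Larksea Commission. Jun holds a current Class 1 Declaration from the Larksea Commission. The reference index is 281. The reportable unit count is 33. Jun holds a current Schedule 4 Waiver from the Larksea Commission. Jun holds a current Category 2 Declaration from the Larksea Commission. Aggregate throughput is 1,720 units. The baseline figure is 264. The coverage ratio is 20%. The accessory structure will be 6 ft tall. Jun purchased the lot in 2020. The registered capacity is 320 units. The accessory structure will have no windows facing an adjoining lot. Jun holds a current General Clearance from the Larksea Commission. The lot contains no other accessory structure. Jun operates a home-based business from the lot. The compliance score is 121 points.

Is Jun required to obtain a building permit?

Exception (a) does not apply: electrical service is planned.
All of (b)'s requirements are met (a current Category 2 Declaration is held; the structure's footprint is 100 sq ft, less than the 105 sq ft limit; the registered capacity is 320 units, meeting the 300 units threshold). But applying paragraphs (f)–(g): (f) operates — the coverage ratio is 20%, less than the 24% limit. (g), which would lift (f), is not engaged — aggregate throughput is 1,720 units, not below 1,700 units. So (b) is unavailable.
Exception (c)'s conditions are all satisfied: the lot has no other accessory structure; the baseline figure is 264, meeting the 255 threshold; the compliance score is 121 points, meeting the 94 points threshold. Turning to paragraph (h): (h) operates against (c): a current General Clearance is held. Exception (c) does not apply.
Exception (d): no windows face an adjoining lot; the reference index is 281, below the 293 limit; the reportable unit count is 33, below the 34 limit — every condition holds. Applying paragraphs (i)–(o): (i) applies (a current Provisional Clearance is held), but is set aside by (j): (j) operates against (i): a home-based business operates on the lot. (k) would limit (j) — a current Class 1 Declaration is held — but (l) sets (k) aside: (l) is engaged — a current Standing Certificate is held. (m) would limit (l) — a current Schedule G Waiver is held — but (n) sets (m) aside: (n) operates against (m): assessed value is $376,500, meeting the $311,000 threshold. (o) is not triggered (the lot is not in a historic district), so (n) stands. Exception (d) stands.

No — exception (d) applies; Jun does not need a building permit.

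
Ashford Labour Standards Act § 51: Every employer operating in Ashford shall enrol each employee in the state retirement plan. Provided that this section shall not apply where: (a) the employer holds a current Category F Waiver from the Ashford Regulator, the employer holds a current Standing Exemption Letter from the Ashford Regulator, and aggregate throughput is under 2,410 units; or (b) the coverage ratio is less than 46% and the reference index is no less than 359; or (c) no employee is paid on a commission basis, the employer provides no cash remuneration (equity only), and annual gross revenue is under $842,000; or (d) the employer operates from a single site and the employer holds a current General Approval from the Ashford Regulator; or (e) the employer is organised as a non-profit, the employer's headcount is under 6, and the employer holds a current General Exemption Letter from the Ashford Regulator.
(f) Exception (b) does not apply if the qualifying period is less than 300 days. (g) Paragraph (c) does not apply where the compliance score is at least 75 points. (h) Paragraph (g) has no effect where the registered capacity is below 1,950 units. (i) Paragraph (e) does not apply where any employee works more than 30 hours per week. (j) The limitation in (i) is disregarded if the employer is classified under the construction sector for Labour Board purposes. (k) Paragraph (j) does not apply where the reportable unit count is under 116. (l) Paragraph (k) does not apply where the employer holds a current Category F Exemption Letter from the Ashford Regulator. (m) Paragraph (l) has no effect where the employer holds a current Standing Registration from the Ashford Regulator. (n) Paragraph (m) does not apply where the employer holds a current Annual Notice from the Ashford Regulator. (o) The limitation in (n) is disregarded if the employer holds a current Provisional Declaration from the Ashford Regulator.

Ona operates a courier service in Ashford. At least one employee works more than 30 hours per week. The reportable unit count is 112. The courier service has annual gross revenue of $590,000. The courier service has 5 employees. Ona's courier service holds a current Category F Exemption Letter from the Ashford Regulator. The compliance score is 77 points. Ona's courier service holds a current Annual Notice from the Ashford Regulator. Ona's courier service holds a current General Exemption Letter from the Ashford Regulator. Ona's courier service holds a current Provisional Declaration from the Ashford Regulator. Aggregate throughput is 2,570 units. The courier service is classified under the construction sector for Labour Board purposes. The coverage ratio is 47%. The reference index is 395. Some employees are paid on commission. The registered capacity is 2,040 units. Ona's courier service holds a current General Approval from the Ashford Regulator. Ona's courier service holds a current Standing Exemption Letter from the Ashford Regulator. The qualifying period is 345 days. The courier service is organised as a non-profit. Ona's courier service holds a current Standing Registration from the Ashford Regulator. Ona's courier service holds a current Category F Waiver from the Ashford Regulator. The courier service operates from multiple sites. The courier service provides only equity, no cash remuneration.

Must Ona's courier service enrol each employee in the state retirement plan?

Exception (a) fails — aggregate throughput is 2,570 units, not under 2,410 units.
Exception (b) requires that the coverage ratio is less than 46%; but the coverage ratio is 47%, not less than 46%, so (b) is unavailable.
Exception (c) does not apply: some employees are paid on commission.
Exception (d) does not apply: the employer operates from multiple sites.
All of (e)'s requirements are met (the employer is a non-profit; the employer's headcount is 5, under the 6 limit; a current General Exemption Letter is held). But: (i) operates — at least one employee exceeds 30 hours/week. (j) would limit (i) — the courier service is classified under the construction sector — but (k) sets (j) aside: (k) operates against (j): the reportable unit count is 112, under the 116 limit. (l) would limit (k) — a current Category F Exemption Letter is held — but (m) sets (l) aside: (m) is triggered — a current Standing Registration is held. (n) would limit (m) — a current Annual Notice is held — but (o) sets (n) aside: (o) operates against (n): a current Provisional Declaration is held. So (e) is unavailable.
No exception applies. The general rule governs.

Yes — Ona's courier service must enrol each employee in the state retirement plan.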